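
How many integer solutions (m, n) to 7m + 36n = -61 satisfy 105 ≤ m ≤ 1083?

27

gcd(36, 7) = 1  (36 = 5·7 + 1, 7 = 7·1).
Back-substituting, 7·(-5) + 36·(1) = 1.
Scale by -61: particular solution (305, -61); reduce m mod 36: (17, -5).
General solution: m = 17 + 36t, n = -5 - 7t for integer t.
105 ≤ 17 + 36t ≤ 1083 gives t ∈ [3, 29], which is 27 values.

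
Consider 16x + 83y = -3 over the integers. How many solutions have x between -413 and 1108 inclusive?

gcd(83, 16) = 1  (83 = 5·16 + 3, 16 = 5·3 + 1, 3 = 3·1).
Back-substituting, 16·(26) + 83·(-5) = 1.
Scale by -3: particular solution (-78, 15); reduce x mod 83: (5, -1).
General solution: x = 5 + 83t, y = -1 - 16t for integer t.
-413 ≤ 5 + 83t ≤ 1108 gives t ∈ [-5, 13], which is 19 values.

19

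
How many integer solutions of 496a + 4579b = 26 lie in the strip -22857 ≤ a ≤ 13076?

gcd(4579, 496) = 1  (4579 = 9·496 + 115, 496 = 4·115 + 36, 115 = 3·36 + 7, 36 = 5·7 + 1, 7 = 7·1).
Back-substituting, 496·(637) + 4579·(-69) = 1.
Scale by 26: particular solution (16562, -1794); reduce a mod 4579: (2825, -306).
General solution: a = 2825 + 4579t, b = -306 - 496t for integer t.
-22857 ≤ 2825 + 4579t ≤ 13076 gives t ∈ [-5, 2], which is 8 values.

8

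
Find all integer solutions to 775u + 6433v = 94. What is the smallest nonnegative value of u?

3586

gcd(6433, 775) = 1.
1 divides 94, so solutions exist.
By Bézout, 775×(1270) + 6433×(-153) = 1.
Scale by 94/1 = 94: (u₀, v₀) = (119380, -14382).
General solution: u = 119380 + 6433t, v = -14382 - 775t for integer t.
u ≥ 0: smallest is 119380 mod 6433 = 3586 (at t = -18), with v = -432.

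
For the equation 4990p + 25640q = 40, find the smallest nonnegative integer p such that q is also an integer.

1932

gcd(25640, 4990):
  25640 = 5·4990 + 690
  4990 = 7·690 + 160
  690 = 4·160 + 50
  160 = 3·50 + 10
  50 = 5·10
so gcd(25640, 4990) = 10.
10 divides 40, so solutions exist.
Back-substitute for Bézout coefficients:
  10 = 160 - 3·50
  ... = 4990·(483) + 25640·(-94)
Scale by 40/10 = 4: (p₀, q₀) = (1932, -376).
General solution: p = 1932 + 2564t, q = -376 - 499t for integer t.
p ≥ 0: smallest is 1932 mod 2564 = 1932 (at t = 0), with q = -376.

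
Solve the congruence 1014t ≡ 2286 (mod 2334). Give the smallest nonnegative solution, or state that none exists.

gcd(2334, 1014):
  2334 = 2×1014 + 306
  1014 = 3×306 + 96
  306 = 3×96 + 18
  96 = 5×18 + 6
  18 = 3×6
so gcd(2334, 1014) = 6.
6 divides 2286, so solutions exist.
Back-substitute for Bézout coefficients:
  6 = 96 - 5×18
  ... = 1014×(122) + 2334×(-53)
So 1014×(122) ≡ 6 (mod 2334); multiply by 381: t ≡ 46482 (mod 389).
Smallest nonnegative: t = 46482 mod 389 = 191.

191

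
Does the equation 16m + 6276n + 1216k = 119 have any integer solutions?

no

gcd(6276, 16) = 4  (6276 = 392×16 + 4, 16 = 4×4).
gcd(4, 1216) = 4.
4 does not divide 119 (remainder 3), so no integer solutions.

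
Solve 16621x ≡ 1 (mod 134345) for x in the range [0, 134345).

70636

gcd(134345, 16621) = 1.
By Bézout, 16621·(-63709) + 134345·(7882) = 1.
So 16621·-63709 ≡ 1 (mod 134345), and -63709 mod 134345 = 70636.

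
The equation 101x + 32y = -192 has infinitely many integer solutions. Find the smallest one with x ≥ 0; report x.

gcd(101, 32):
  101 = 3·32 + 5
  32 = 6·5 + 2
  5 = 2·2 + 1
  2 = 2·1
so gcd(101, 32) = 1.
1 divides -192, so solutions exist.
Back-substitute for Bézout coefficients:
  1 = 5 - 2·2
  ... = 101·(13) + 32·(-41)
Scale by -192/1 = -192: (x₀, y₀) = (-2496, 7872).
General solution: x = -2496 + 32t, y = 7872 - 101t for integer t.
x ≥ 0: smallest is -2496 mod 32 = 0 (at t = 78), with y = -6.

0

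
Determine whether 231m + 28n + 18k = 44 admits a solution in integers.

gcd(231, 28) = 7.
gcd(7, 18) = 1.
1 divides 44, so integer solutions exist.

yes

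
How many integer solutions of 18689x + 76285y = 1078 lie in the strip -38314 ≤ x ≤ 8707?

gcd(76285, 18689) = 11.
By Bézout, 18689·(449) + 76285·(-110) = 11.
Particular solution: (2392, -586).
General solution: x = 2392 + 6935t, y = -586 - 1699t for integer t.
-38314 ≤ 2392 + 6935t ≤ 8707 gives t ∈ [-5, 0], which is 6 values.

6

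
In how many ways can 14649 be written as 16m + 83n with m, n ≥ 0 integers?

gcd(83, 16) = 1.
By Bézout, 16·(26) + 83·(-5) = 1.
One solution: (70, 163).
General: m = 70 + 83t, n = 163 - 16t.
m ≥ 0 ⇒ t ≥ 0; n ≥ 0 ⇒ t ≤ 10. So t ∈ [0, 10]: 11 solutions.

11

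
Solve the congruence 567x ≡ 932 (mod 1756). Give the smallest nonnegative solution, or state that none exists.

gcd(1756, 567) = 1.
1 divides 932, so solutions exist.
By Bézout, 567*(415) + 1756*(-134) = 1.
So 567*(415) ≡ 1 (mod 1756); multiply by 932: x ≡ 386780 (mod 1756).
Smallest nonnegative: x = 386780 mod 1756 = 460.

460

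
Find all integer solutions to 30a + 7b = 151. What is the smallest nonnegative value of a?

2

gcd(30, 7) = 1.
1 divides 151, so solutions exist.
By Bézout, 30×(-3) + 7×(13) = 1.
Scale by 151/1 = 151: (a₀, b₀) = (-453, 1963).
General solution: a = -453 + 7t, b = 1963 - 30t for integer t.
a ≥ 0: smallest is -453 mod 7 = 2 (at t = 65), with b = 13.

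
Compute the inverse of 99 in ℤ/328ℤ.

gcd(328, 99) = 1.
By Bézout, 99*(-53) + 328*(16) = 1.
So 99*-53 ≡ 1 (mod 328), and -53 mod 328 = 275.

275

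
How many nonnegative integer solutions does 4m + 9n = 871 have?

24

gcd(9, 4) = 1  (9 = 2×4 + 1, 4 = 4×1).
Back-substituting, 4×(-2) + 9×(1) = 1.
Scale by 871: one solution is (-1742, 871). Reduce m mod 9: (4, 95).
General: m = 4 + 9t, n = 95 - 4t.
m ≥ 0 ⇒ t ≥ 0; n ≥ 0 ⇒ t ≤ 23. So t ∈ [0, 23]: 24 solutions.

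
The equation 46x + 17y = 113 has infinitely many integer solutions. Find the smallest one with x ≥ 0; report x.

8

gcd(46, 17) = 1.
1 divides 113, so solutions exist.
By Bézout, 46·(-7) + 17·(19) = 1.
Scale by 113/1 = 113: (x₀, y₀) = (-791, 2147).
General solution: x = -791 + 17t, y = 2147 - 46t for integer t.
x ≥ 0: smallest is -791 mod 17 = 8 (at t = 47), with y = -15.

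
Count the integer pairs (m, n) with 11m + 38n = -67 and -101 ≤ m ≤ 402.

gcd(38, 11) = 1  (38 = 3*11 + 5, 11 = 2*5 + 1, 5 = 5*1).
Back-substituting, 11*(7) + 38*(-2) = 1.
Scale by -67: particular solution (-469, 134); reduce m mod 38: (25, -9).
General solution: m = 25 + 38t, n = -9 - 11t for integer t.
-101 ≤ 25 + 38t ≤ 402 gives t ∈ [-3, 9], which is 13 values.

13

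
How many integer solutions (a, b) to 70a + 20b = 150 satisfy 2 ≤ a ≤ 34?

16

gcd(70, 20) = 10.
By Bézout, 70·(1) + 20·(-3) = 10.
Particular solution: (1, 4).
General solution: a = 1 + 2t, b = 4 - 7t for integer t.
2 ≤ 1 + 2t ≤ 34 gives t ∈ [1, 16], which is 16 values.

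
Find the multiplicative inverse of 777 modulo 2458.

gcd(2458, 777) = 1.
By Bézout, 777*(329) + 2458*(-104) = 1.
So 777*329 ≡ 1 (mod 2458), and 329 mod 2458 = 329.

329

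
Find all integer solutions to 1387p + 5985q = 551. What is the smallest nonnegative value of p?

gcd(5985, 1387):
  5985 = 4·1387 + 437
  1387 = 3·437 + 76
  437 = 5·76 + 57
  76 = 1·57 + 19
  57 = 3·19
so gcd(5985, 1387) = 19.
19 divides 551, so solutions exist.
Back-substitute for Bézout coefficients:
  19 = 76 - 1·57
  ... = 1387·(82) + 5985·(-19)
Scale by 551/19 = 29: (p₀, q₀) = (2378, -551).
General solution: p = 2378 + 315t, q = -551 - 73t for integer t.
p ≥ 0: smallest is 2378 mod 315 = 173 (at t = -7), with q = -40.

173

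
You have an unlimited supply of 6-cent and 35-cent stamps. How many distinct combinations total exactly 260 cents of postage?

1

Need nonnegative integers with 6j + 35k = 260.
gcd(6, 35) = 1, and 6·(6) + 35·(-1) = 1.
So (j₀, k₀) = (1560, -260); general j = 1560 + 35t, k = -260 - 6t.
j ≥ 0 ⇒ t ≥ -44; k ≥ 0 ⇒ t ≤ -44. That's 1 value of t.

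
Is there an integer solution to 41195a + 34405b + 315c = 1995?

yes

gcd(41195, 34405) = 35  (41195 = 1·34405 + 6790, 34405 = 5·6790 + 455, 6790 = 14·455 + 420, 455 = 1·420 + 35, 420 = 12·35).
gcd(35, 315) = 35.
35 divides 1995, so integer solutions exist.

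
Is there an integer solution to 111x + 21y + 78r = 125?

no

gcd(111, 21) = 3.
gcd(3, 78) = 3.
3 does not divide 125 (remainder 2), so no integer solutions.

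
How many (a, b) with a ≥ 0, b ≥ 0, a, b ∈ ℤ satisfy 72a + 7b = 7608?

gcd(72, 7) = 1.
By Bézout, 72×(-3) + 7×(31) = 1.
One solution: (3, 1056).
General: a = 3 + 7t, b = 1056 - 72t.
a ≥ 0 ⇒ t ≥ 0; b ≥ 0 ⇒ t ≤ 14. So t ∈ [0, 14]: 15 solutions.

15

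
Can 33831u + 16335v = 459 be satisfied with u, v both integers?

yes

gcd(33831, 16335):
  33831 = 2×16335 + 1161
  16335 = 14×1161 + 81
  1161 = 14×81 + 27
  81 = 3×27
so gcd(33831, 16335) = 27.
27 divides 459, so integer solutions exist.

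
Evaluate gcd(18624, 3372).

gcd(18624, 3372):
  18624 = 5×3372 + 1764
  3372 = 1×1764 + 1608
  1764 = 1×1608 + 156
  1608 = 10×156 + 48
  156 = 3×48 + 12
  48 = 4×12
so gcd(18624, 3372) = 12.

12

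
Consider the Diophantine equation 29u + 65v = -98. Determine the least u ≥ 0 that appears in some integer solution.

gcd(65, 29):
  65 = 2·29 + 7
  29 = 4·7 + 1
  7 = 7·1
so gcd(65, 29) = 1.
1 divides -98, so solutions exist.
Back-substitute for Bézout coefficients:
  1 = 29 - 4·7
  ... = 29·(9) + 65·(-4)
Scale by -98/1 = -98: (u₀, v₀) = (-882, 392).
General solution: u = -882 + 65t, v = 392 - 29t for integer t.
u ≥ 0: smallest is -882 mod 65 = 28 (at t = 14), with v = -14.

28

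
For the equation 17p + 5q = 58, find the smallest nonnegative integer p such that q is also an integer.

4

gcd(17, 5):
  17 = 3*5 + 2
  5 = 2*2 + 1
  2 = 2*1
so gcd(17, 5) = 1.
1 divides 58, so solutions exist.
Back-substitute for Bézout coefficients:
  1 = 5 - 2*2
  ... = 17*(-2) + 5*(7)
Scale by 58/1 = 58: (p₀, q₀) = (-116, 406).
General solution: p = -116 + 5t, q = 406 - 17t for integer t.
p ≥ 0: smallest is -116 mod 5 = 4 (at t = 24), with q = -2.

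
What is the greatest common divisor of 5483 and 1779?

1

gcd(5483, 1779):
  5483 = 3*1779 + 146
  1779 = 12*146 + 27
  146 = 5*27 + 11
  27 = 2*11 + 5
  11 = 2*5 + 1
  5 = 5*1
so gcd(5483, 1779) = 1.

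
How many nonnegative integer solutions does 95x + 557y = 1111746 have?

21

gcd(557, 95) = 1  (557 = 5*95 + 82, 95 = 1*82 + 13, 82 = 6*13 + 4, 13 = 3*4 + 1, 4 = 4*1).
Back-substituting, 95*(129) + 557*(-22) = 1.
Scale by 1111746: one solution is (143415234, -24458412). Reduce x mod 557: (545, 1903).
General: x = 545 + 557t, y = 1903 - 95t.
x ≥ 0 ⇒ t ≥ 0; y ≥ 0 ⇒ t ≤ 20. So t ∈ [0, 20]: 21 solutions.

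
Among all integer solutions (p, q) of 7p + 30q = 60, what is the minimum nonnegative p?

0

gcd(30, 7):
  30 = 4·7 + 2
  7 = 3·2 + 1
  2 = 2·1
so gcd(30, 7) = 1.
1 divides 60, so solutions exist.
Back-substitute for Bézout coefficients:
  1 = 7 - 3·2
  ... = 7·(13) + 30·(-3)
Scale by 60/1 = 60: (p₀, q₀) = (780, -180).
General solution: p = 780 + 30t, q = -180 - 7t for integer t.
p ≥ 0: smallest is 780 mod 30 = 0 (at t = -26), with q = 2.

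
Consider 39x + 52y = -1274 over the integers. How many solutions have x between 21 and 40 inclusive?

5

gcd(52, 39) = 13  (52 = 1·39 + 13, 39 = 3·13).
Back-substituting, 39·(-1) + 52·(1) = 13.
Scale by -98: particular solution (98, -98); reduce x mod 4: (2, -26).
General solution: x = 2 + 4t, y = -26 - 3t for integer t.
21 ≤ 2 + 4t ≤ 40 gives t ∈ [5, 9], which is 5 values.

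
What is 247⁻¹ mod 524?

227

gcd(524, 247) = 1  (524 = 2*247 + 30, 247 = 8*30 + 7, 30 = 4*7 + 2, 7 = 3*2 + 1, 2 = 2*1).
Back-substituting, 247*(227) + 524*(-107) = 1.
So 247*227 ≡ 1 (mod 524), and 227 mod 524 = 227.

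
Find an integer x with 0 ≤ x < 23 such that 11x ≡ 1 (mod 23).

21

gcd(23, 11) = 1.
By Bézout, 11·(-2) + 23·(1) = 1.
So 11·-2 ≡ 1 (mod 23), and -2 mod 23 = 21.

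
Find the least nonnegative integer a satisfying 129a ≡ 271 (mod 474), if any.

no solution

gcd(474, 129) = 3  (474 = 3·129 + 87, 129 = 1·87 + 42, 87 = 2·42 + 3, 42 = 14·3).
3 does not divide 271, so the congruence has no solution.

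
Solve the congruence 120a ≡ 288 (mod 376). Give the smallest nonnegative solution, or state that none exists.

40

gcd(376, 120):
  376 = 3×120 + 16
  120 = 7×16 + 8
  16 = 2×8
so gcd(376, 120) = 8.
8 divides 288, so solutions exist.
Back-substitute for Bézout coefficients:
  8 = 120 - 7×16
  ... = 120×(22) + 376×(-7)
So 120×(22) ≡ 8 (mod 376); multiply by 36: a ≡ 792 (mod 47).
Smallest nonnegative: a = 792 mod 47 = 40.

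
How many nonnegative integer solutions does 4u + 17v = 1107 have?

16

gcd(17, 4) = 1.
By Bézout, 4×(-4) + 17×(1) = 1.
One solution: (9, 63).
General: u = 9 + 17t, v = 63 - 4t.
u ≥ 0 ⇒ t ≥ 0; v ≥ 0 ⇒ t ≤ 15. So t ∈ [0, 15]: 16 solutions.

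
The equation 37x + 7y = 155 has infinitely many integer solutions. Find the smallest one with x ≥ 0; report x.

gcd(37, 7) = 1  (37 = 5·7 + 2, 7 = 3·2 + 1, 2 = 2·1).
1 divides 155, so solutions exist.
Back-substituting, 37·(-3) + 7·(16) = 1.
Scale by 155/1 = 155: (x₀, y₀) = (-465, 2480).
General solution: x = -465 + 7t, y = 2480 - 37t for integer t.
x ≥ 0: smallest is -465 mod 7 = 4 (at t = 67), with y = 1.

4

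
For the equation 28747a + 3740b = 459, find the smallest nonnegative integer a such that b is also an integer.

57

gcd(28747, 3740):
  28747 = 7·3740 + 2567
  3740 = 1·2567 + 1173
  2567 = 2·1173 + 221
  1173 = 5·221 + 68
  221 = 3·68 + 17
  68 = 4·17
so gcd(28747, 3740) = 17.
17 divides 459, so solutions exist.
Back-substitute for Bézout coefficients:
  17 = 221 - 3·68
  ... = 28747·(51) + 3740·(-392)
Scale by 459/17 = 27: (a₀, b₀) = (1377, -10584).
General solution: a = 1377 + 220t, b = -10584 - 1691t for integer t.
a ≥ 0: smallest is 1377 mod 220 = 57 (at t = -6), with b = -438.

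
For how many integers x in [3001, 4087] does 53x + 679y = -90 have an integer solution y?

2

gcd(679, 53) = 1.
By Bézout, 53*(205) + 679*(-16) = 1.
Particular solution: (562, -44).
General solution: x = 562 + 679t, y = -44 - 53t for integer t.
3001 ≤ 562 + 679t ≤ 4087 gives t ∈ [4, 5], which is 2 values.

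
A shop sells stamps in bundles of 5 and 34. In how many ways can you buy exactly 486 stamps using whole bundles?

Need nonnegative integers with 5j + 34k = 486.
gcd(5, 34) = 1, and 5·(7) + 34·(-1) = 1.
So (j₀, k₀) = (3402, -486); general j = 3402 + 34t, k = -486 - 5t.
j ≥ 0 ⇒ t ≥ -100; k ≥ 0 ⇒ t ≤ -98. That's 3 values of t.

3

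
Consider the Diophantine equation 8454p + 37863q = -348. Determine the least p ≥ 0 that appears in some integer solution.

gcd(37863, 8454):
  37863 = 4·8454 + 4047
  8454 = 2·4047 + 360
  4047 = 11·360 + 87
  360 = 4·87 + 12
  87 = 7·12 + 3
  12 = 4·3
so gcd(37863, 8454) = 3.
3 divides -348, so solutions exist.
Back-substitute for Bézout coefficients:
  3 = 87 - 7·12
  ... = 8454·(-3050) + 37863·(681)
Scale by -348/3 = -116: (p₀, q₀) = (353800, -78996).
General solution: p = 353800 + 12621t, q = -78996 - 2818t for integer t.
p ≥ 0: smallest is 353800 mod 12621 = 412 (at t = -28), with q = -92.

412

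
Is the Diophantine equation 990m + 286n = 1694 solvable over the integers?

gcd(990, 286) = 22.
22 divides 1694, so integer solutions exist.

yes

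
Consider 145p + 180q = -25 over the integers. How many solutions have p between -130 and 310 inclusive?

gcd(180, 145):
  180 = 1·145 + 35
  145 = 4·35 + 5
  35 = 7·5
so gcd(180, 145) = 5.
Back-substitute for Bézout coefficients:
  5 = 145 - 4·35
  ... = 145·(5) + 180·(-4)
Scale by -5: particular solution (-25, 20); reduce p mod 36: (11, -9).
General solution: p = 11 + 36t, q = -9 - 29t for integer t.
-130 ≤ 11 + 36t ≤ 310 gives t ∈ [-3, 8], which is 12 values.

12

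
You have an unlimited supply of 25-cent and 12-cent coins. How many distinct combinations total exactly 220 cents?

1

Need nonnegative integers with 25j + 12k = 220.
gcd(25, 12) = 1, and 25·(1) + 12·(-2) = 1.
So (j₀, k₀) = (220, -440); general j = 220 + 12t, k = -440 - 25t.
j ≥ 0 ⇒ t ≥ -18; k ≥ 0 ⇒ t ≤ -18. That's 1 value of t.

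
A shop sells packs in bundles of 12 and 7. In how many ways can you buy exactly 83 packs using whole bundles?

Need nonnegative integers with 12j + 7k = 83.
gcd(12, 7) = 1, and 12·(3) + 7·(-5) = 1.
So (j₀, k₀) = (249, -415); general j = 249 + 7t, k = -415 - 12t.
j ≥ 0 ⇒ t ≥ -35; k ≥ 0 ⇒ t ≤ -35. That's 1 value of t.

1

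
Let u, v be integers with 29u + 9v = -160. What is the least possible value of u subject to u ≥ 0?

gcd(29, 9):
  29 = 3*9 + 2
  9 = 4*2 + 1
  2 = 2*1
so gcd(29, 9) = 1.
1 divides -160, so solutions exist.
Back-substitute for Bézout coefficients:
  1 = 9 - 4*2
  ... = 29*(-4) + 9*(13)
Scale by -160/1 = -160: (u₀, v₀) = (640, -2080).
General solution: u = 640 + 9t, v = -2080 - 29t for integer t.
u ≥ 0: smallest is 640 mod 9 = 1 (at t = -71), with v = -21.

1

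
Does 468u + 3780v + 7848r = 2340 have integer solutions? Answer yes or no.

gcd(3780, 468):
  3780 = 8*468 + 36
  468 = 13*36
so gcd(3780, 468) = 36.
gcd(36, 7848) = 36.
36 divides 2340, so integer solutions exist.

yes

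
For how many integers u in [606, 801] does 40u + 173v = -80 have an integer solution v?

gcd(173, 40):
  173 = 4·40 + 13
  40 = 3·13 + 1
  13 = 13·1
so gcd(173, 40) = 1.
Back-substitute for Bézout coefficients:
  1 = 40 - 3·13
  ... = 40·(13) + 173·(-3)
Scale by -80: particular solution (-1040, 240); reduce u mod 173: (171, -40).
General solution: u = 171 + 173t, v = -40 - 40t for integer t.
606 ≤ 171 + 173t ≤ 801 gives t ∈ [3, 3], which is 1 value.

1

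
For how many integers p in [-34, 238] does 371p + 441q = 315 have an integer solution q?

4

gcd(441, 371) = 7  (441 = 1·371 + 70, 371 = 5·70 + 21, 70 = 3·21 + 7, 21 = 3·7).
Back-substituting, 371·(-19) + 441·(16) = 7.
Scale by 45: particular solution (-855, 720); reduce p mod 63: (27, -22).
General solution: p = 27 + 63t, q = -22 - 53t for integer t.
-34 ≤ 27 + 63t ≤ 238 gives t ∈ [0, 3], which is 4 values.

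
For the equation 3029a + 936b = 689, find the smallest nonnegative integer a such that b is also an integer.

gcd(3029, 936) = 13.
13 divides 689, so solutions exist.
By Bézout, 3029·(17) + 936·(-55) = 13.
Scale by 689/13 = 53: (a₀, b₀) = (901, -2915).
General solution: a = 901 + 72t, b = -2915 - 233t for integer t.
a ≥ 0: smallest is 901 mod 72 = 37 (at t = -12), with b = -119.

37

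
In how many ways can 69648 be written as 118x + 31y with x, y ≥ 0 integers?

19

gcd(118, 31):
  118 = 3*31 + 25
  31 = 1*25 + 6
  25 = 4*6 + 1
  6 = 6*1
so gcd(118, 31) = 1.
Back-substitute for Bézout coefficients:
  1 = 25 - 4*6
  ... = 118*(5) + 31*(-19)
Scale by 69648: one solution is (348240, -1323312). Reduce x mod 31: (17, 2182).
General: x = 17 + 31t, y = 2182 - 118t.
x ≥ 0 ⇒ t ≥ 0; y ≥ 0 ⇒ t ≤ 18. So t ∈ [0, 18]: 19 solutions.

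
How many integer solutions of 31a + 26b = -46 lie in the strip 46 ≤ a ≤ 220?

gcd(31, 26) = 1.
By Bézout, 31×(-5) + 26×(6) = 1.
Particular solution: (22, -28).
General solution: a = 22 + 26t, b = -28 - 31t for integer t.
46 ≤ 22 + 26t ≤ 220 gives t ∈ [1, 7], which is 7 values.

7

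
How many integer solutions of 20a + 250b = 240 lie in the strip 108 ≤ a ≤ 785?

27

gcd(250, 20) = 10  (250 = 12*20 + 10, 20 = 2*10).
Back-substituting, 20*(-12) + 250*(1) = 10.
Scale by 24: particular solution (-288, 24); reduce a mod 25: (12, 0).
General solution: a = 12 + 25t, b = 0 - 2t for integer t.
108 ≤ 12 + 25t ≤ 785 gives t ∈ [4, 30], which is 27 values.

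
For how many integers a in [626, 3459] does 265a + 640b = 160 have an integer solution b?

22

gcd(640, 265) = 5.
By Bézout, 265*(29) + 640*(-12) = 5.
Particular solution: (32, -13).
General solution: a = 32 + 128t, b = -13 - 53t for integer t.
626 ≤ 32 + 128t ≤ 3459 gives t ∈ [5, 26], which is 22 values.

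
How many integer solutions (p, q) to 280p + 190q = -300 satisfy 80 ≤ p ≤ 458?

19

gcd(280, 190) = 10.
By Bézout, 280×(-2) + 190×(3) = 10.
Particular solution: (3, -6).
General solution: p = 3 + 19t, q = -6 - 28t for integer t.
80 ≤ 3 + 19t ≤ 458 gives t ∈ [5, 23], which is 19 values.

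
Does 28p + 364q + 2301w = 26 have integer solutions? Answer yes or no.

gcd(364, 28) = 28.
gcd(28, 2301) = 1.
1 divides 26, so integer solutions exist.

yes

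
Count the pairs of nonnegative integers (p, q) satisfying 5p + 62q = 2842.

9

gcd(62, 5) = 1.
By Bézout, 5·(25) + 62·(-2) = 1.
One solution: (60, 41).
General: p = 60 + 62t, q = 41 - 5t.
p ≥ 0 ⇒ t ≥ 0; q ≥ 0 ⇒ t ≤ 8. So t ∈ [0, 8]: 9 solutions.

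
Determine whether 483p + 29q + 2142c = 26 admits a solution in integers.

gcd(483, 29) = 1  (483 = 16·29 + 19, 29 = 1·19 + 10, 19 = 1·10 + 9, 10 = 1·9 + 1, 9 = 9·1).
gcd(1, 2142) = 1.
1 divides 26, so integer solutions exist.

yes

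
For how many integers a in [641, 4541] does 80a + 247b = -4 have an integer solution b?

16

gcd(247, 80) = 1  (247 = 3*80 + 7, 80 = 11*7 + 3, 7 = 2*3 + 1, 3 = 3*1).
Back-substituting, 80*(-71) + 247*(23) = 1.
Scale by -4: particular solution (284, -92); reduce a mod 247: (37, -12).
General solution: a = 37 + 247t, b = -12 - 80t for integer t.
641 ≤ 37 + 247t ≤ 4541 gives t ∈ [3, 18], which is 16 values.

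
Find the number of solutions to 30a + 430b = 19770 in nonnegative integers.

gcd(430, 30) = 10.
By Bézout, 30*(-14) + 430*(1) = 10.
One solution: (14, 45).
General: a = 14 + 43t, b = 45 - 3t.
a ≥ 0 ⇒ t ≥ 0; b ≥ 0 ⇒ t ≤ 15. So t ∈ [0, 15]: 16 solutions.

16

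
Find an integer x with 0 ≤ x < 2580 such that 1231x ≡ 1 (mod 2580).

gcd(2580, 1231) = 1  (2580 = 2×1231 + 118, 1231 = 10×118 + 51, 118 = 2×51 + 16, 51 = 3×16 + 3, 16 = 5×3 + 1, 3 = 3×1).
Back-substituting, 1231×(-809) + 2580×(386) = 1.
So 1231×-809 ≡ 1 (mod 2580), and -809 mod 2580 = 1771.

1771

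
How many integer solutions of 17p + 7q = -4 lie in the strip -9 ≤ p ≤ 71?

12

gcd(17, 7) = 1  (17 = 2*7 + 3, 7 = 2*3 + 1, 3 = 3*1).
Back-substituting, 17*(-2) + 7*(5) = 1.
Scale by -4: particular solution (8, -20); reduce p mod 7: (1, -3).
General solution: p = 1 + 7t, q = -3 - 17t for integer t.
-9 ≤ 1 + 7t ≤ 71 gives t ∈ [-1, 10], which is 12 values.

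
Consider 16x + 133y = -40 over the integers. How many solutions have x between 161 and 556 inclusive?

gcd(133, 16) = 1  (133 = 8*16 + 5, 16 = 3*5 + 1, 5 = 5*1).
Back-substituting, 16*(25) + 133*(-3) = 1.
Scale by -40: particular solution (-1000, 120); reduce x mod 133: (64, -8).
General solution: x = 64 + 133t, y = -8 - 16t for integer t.
161 ≤ 64 + 133t ≤ 556 gives t ∈ [1, 3], which is 3 values.

3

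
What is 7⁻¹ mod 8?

7

gcd(8, 7) = 1  (8 = 1·7 + 1, 7 = 7·1).
Back-substituting, 7·(-1) + 8·(1) = 1.
So 7·-1 ≡ 1 (mod 8), and -1 mod 8 = 7.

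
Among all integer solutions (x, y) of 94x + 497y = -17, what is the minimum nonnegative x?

gcd(497, 94) = 1  (497 = 5×94 + 27, 94 = 3×27 + 13, 27 = 2×13 + 1, 13 = 13×1).
1 divides -17, so solutions exist.
Back-substituting, 94×(-37) + 497×(7) = 1.
Scale by -17/1 = -17: (x₀, y₀) = (629, -119).
General solution: x = 629 + 497t, y = -119 - 94t for integer t.
x ≥ 0: smallest is 629 mod 497 = 132 (at t = -1), with y = -25.

132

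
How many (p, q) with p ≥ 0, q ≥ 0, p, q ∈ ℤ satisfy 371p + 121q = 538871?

12

gcd(371, 121):
  371 = 3*121 + 8
  121 = 15*8 + 1
  8 = 8*1
so gcd(371, 121) = 1.
Back-substitute for Bézout coefficients:
  1 = 121 - 15*8
  ... = 371*(-15) + 121*(46)
Scale by 538871: one solution is (-8083065, 24788066). Reduce p mod 121: (98, 4153).
General: p = 98 + 121t, q = 4153 - 371t.
p ≥ 0 ⇒ t ≥ 0; q ≥ 0 ⇒ t ≤ 11. So t ∈ [0, 11]: 12 solutions.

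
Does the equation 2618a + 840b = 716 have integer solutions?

gcd(2618, 840):
  2618 = 3×840 + 98
  840 = 8×98 + 56
  98 = 1×56 + 42
  56 = 1×42 + 14
  42 = 3×14
so gcd(2618, 840) = 14.
14 does not divide 716 (remainder 2), so no integer solutions.

no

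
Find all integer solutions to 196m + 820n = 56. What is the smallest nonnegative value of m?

gcd(820, 196) = 4.
4 divides 56, so solutions exist.
By Bézout, 196*(-46) + 820*(11) = 4.
Scale by 56/4 = 14: (m₀, n₀) = (-644, 154).
General solution: m = -644 + 205t, n = 154 - 49t for integer t.
m ≥ 0: smallest is -644 mod 205 = 176 (at t = 4), with n = -42.

176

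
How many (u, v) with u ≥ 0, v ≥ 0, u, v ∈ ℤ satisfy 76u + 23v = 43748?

gcd(76, 23) = 1.
By Bézout, 76·(10) + 23·(-33) = 1.
One solution: (20, 1836).
General: u = 20 + 23t, v = 1836 - 76t.
u ≥ 0 ⇒ t ≥ 0; v ≥ 0 ⇒ t ≤ 24. So t ∈ [0, 24]: 25 solutions.

25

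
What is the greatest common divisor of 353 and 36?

1

gcd(353, 36) = 1  (353 = 9·36 + 29, 36 = 1·29 + 7, 29 = 4·7 + 1, 7 = 7·1).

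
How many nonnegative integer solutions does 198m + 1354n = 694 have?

0

gcd(1354, 198) = 2  (1354 = 6·198 + 166, 198 = 1·166 + 32, 166 = 5·32 + 6, 32 = 5·6 + 2, 6 = 3·2).
Back-substituting, 198·(212) + 1354·(-31) = 2.
Scale by 347: one solution is (73564, -10757). Reduce m mod 677: (448, -65).
General: m = 448 + 677t, n = -65 - 99t.
m ≥ 0 ⇒ t ≥ 0; n ≥ 0 ⇒ t ≤ -1. So t ∈ [0, -1]: 0 solutions.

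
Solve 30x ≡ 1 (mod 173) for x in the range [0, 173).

gcd(173, 30):
  173 = 5×30 + 23
  30 = 1×23 + 7
  23 = 3×7 + 2
  7 = 3×2 + 1
  2 = 2×1
so gcd(173, 30) = 1.
Back-substitute for Bézout coefficients:
  1 = 7 - 3×2
  ... = 30×(75) + 173×(-13)
So 30×75 ≡ 1 (mod 173), and 75 mod 173 = 75.

75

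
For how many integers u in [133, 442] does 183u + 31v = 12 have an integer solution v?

gcd(183, 31):
  183 = 5×31 + 28
  31 = 1×28 + 3
  28 = 9×3 + 1
  3 = 3×1
so gcd(183, 31) = 1.
Back-substitute for Bézout coefficients:
  1 = 28 - 9×3
  ... = 183×(10) + 31×(-59)
Scale by 12: particular solution (120, -708); reduce u mod 31: (27, -159).
General solution: u = 27 + 31t, v = -159 - 183t for integer t.
133 ≤ 27 + 31t ≤ 442 gives t ∈ [4, 13], which is 10 values.

10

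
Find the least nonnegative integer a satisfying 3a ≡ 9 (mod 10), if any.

gcd(10, 3):
  10 = 3×3 + 1
  3 = 3×1
so gcd(10, 3) = 1.
1 divides 9, so solutions exist.
Back-substitute for Bézout coefficients:
  1 = 10 - 3×3
  ... = 3×(-3) + 10×(1)
So 3×(-3) ≡ 1 (mod 10); multiply by 9: a ≡ -27 (mod 10).
Smallest nonnegative: a = -27 mod 10 = 3.

3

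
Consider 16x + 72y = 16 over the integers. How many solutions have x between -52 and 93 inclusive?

16

gcd(72, 16):
  72 = 4*16 + 8
  16 = 2*8
so gcd(72, 16) = 8.
Back-substitute for Bézout coefficients:
  8 = 72 - 4*16
  ... = 16*(-4) + 72*(1)
Scale by 2: particular solution (-8, 2); reduce x mod 9: (1, 0).
General solution: x = 1 + 9t, y = 0 - 2t for integer t.
-52 ≤ 1 + 9t ≤ 93 gives t ∈ [-5, 10], which is 16 values.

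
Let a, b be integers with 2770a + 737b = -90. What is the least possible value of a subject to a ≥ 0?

gcd(2770, 737) = 1  (2770 = 3·737 + 559, 737 = 1·559 + 178, 559 = 3·178 + 25, 178 = 7·25 + 3, 25 = 8·3 + 1, 3 = 3·1).
1 divides -90, so solutions exist.
Back-substituting, 2770·(236) + 737·(-887) = 1.
Scale by -90/1 = -90: (a₀, b₀) = (-21240, 79830).
General solution: a = -21240 + 737t, b = 79830 - 2770t for integer t.
a ≥ 0: smallest is -21240 mod 737 = 133 (at t = 29), with b = -500.

133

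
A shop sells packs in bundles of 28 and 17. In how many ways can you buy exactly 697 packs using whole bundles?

Need nonnegative integers with 28j + 17k = 697.
gcd(28, 17) = 1, and 28·(-3) + 17·(5) = 1.
So (j₀, k₀) = (-2091, 3485); general j = -2091 + 17t, k = 3485 - 28t.
j ≥ 0 ⇒ t ≥ 123; k ≥ 0 ⇒ t ≤ 124. That's 2 values of t.

2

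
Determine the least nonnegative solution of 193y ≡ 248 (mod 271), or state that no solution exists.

108

gcd(271, 193) = 1.
1 divides 248, so solutions exist.
By Bézout, 193·(66) + 271·(-47) = 1.
So 193·(66) ≡ 1 (mod 271); multiply by 248: y ≡ 16368 (mod 271).
Smallest nonnegative: y = 16368 mod 271 = 108.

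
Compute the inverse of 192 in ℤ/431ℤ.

110

gcd(431, 192) = 1.
By Bézout, 192*(110) + 431*(-49) = 1.
So 192*110 ≡ 1 (mod 431), and 110 mod 431 = 110.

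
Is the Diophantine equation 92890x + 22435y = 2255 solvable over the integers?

gcd(92890, 22435) = 35  (92890 = 4×22435 + 3150, 22435 = 7×3150 + 385, 3150 = 8×385 + 70, 385 = 5×70 + 35, 70 = 2×35).
35 does not divide 2255 (remainder 15), so no integer solutions.

no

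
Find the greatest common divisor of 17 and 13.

gcd(17, 13):
  17 = 1·13 + 4
  13 = 3·4 + 1
  4 = 4·1
so gcd(17, 13) = 1.

1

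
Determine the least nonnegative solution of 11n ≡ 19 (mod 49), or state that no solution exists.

24

gcd(49, 11) = 1.
1 divides 19, so solutions exist.
By Bézout, 11·(9) + 49·(-2) = 1.
So 11·(9) ≡ 1 (mod 49); multiply by 19: n ≡ 171 (mod 49).
Smallest nonnegative: n = 171 mod 49 = 24.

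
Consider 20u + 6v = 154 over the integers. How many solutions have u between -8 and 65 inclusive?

gcd(20, 6):
  20 = 3*6 + 2
  6 = 3*2
so gcd(20, 6) = 2.
Back-substitute for Bézout coefficients:
  2 = 20 - 3*6
  ... = 20*(1) + 6*(-3)
Scale by 77: particular solution (77, -231); reduce u mod 3: (2, 19).
General solution: u = 2 + 3t, v = 19 - 10t for integer t.
-8 ≤ 2 + 3t ≤ 65 gives t ∈ [-3, 21], which is 25 values.

25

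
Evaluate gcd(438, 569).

1

gcd(569, 438):
  569 = 1*438 + 131
  438 = 3*131 + 45
  131 = 2*45 + 41
  45 = 1*41 + 4
  41 = 10*4 + 1
  4 = 4*1
so gcd(569, 438) = 1.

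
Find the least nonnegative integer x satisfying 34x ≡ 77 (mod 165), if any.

143

gcd(165, 34):
  165 = 4*34 + 29
  34 = 1*29 + 5
  29 = 5*5 + 4
  5 = 1*4 + 1
  4 = 4*1
so gcd(165, 34) = 1.
1 divides 77, so solutions exist.
Back-substitute for Bézout coefficients:
  1 = 5 - 1*4
  ... = 34*(34) + 165*(-7)
So 34*(34) ≡ 1 (mod 165); multiply by 77: x ≡ 2618 (mod 165).
Smallest nonnegative: x = 2618 mod 165 = 143.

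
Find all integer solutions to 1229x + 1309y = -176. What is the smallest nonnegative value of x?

gcd(1309, 1229) = 1.
1 divides -176, so solutions exist.
By Bézout, 1229*(-180) + 1309*(169) = 1.
Scale by -176/1 = -176: (x₀, y₀) = (31680, -29744).
General solution: x = 31680 + 1309t, y = -29744 - 1229t for integer t.
x ≥ 0: smallest is 31680 mod 1309 = 264 (at t = -24), with y = -248.

264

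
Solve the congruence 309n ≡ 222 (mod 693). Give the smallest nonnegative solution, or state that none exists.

gcd(693, 309):
  693 = 2×309 + 75
  309 = 4×75 + 9
  75 = 8×9 + 3
  9 = 3×3
so gcd(693, 309) = 3.
3 divides 222, so solutions exist.
Back-substitute for Bézout coefficients:
  3 = 75 - 8×9
  ... = 309×(-74) + 693×(33)
So 309×(-74) ≡ 3 (mod 693); multiply by 74: n ≡ -5476 (mod 231).
Smallest nonnegative: n = -5476 mod 231 = 68.

68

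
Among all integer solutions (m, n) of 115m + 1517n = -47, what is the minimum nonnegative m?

gcd(1517, 115) = 1.
1 divides -47, so solutions exist.
By Bézout, 115*(620) + 1517*(-47) = 1.
Scale by -47/1 = -47: (m₀, n₀) = (-29140, 2209).
General solution: m = -29140 + 1517t, n = 2209 - 115t for integer t.
m ≥ 0: smallest is -29140 mod 1517 = 1200 (at t = 20), with n = -91.

1200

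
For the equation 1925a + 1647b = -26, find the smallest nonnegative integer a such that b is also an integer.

gcd(1925, 1647) = 1  (1925 = 1×1647 + 278, 1647 = 5×278 + 257, 278 = 1×257 + 21, 257 = 12×21 + 5, 21 = 4×5 + 1, 5 = 5×1).
1 divides -26, so solutions exist.
Back-substituting, 1925×(314) + 1647×(-367) = 1.
Scale by -26/1 = -26: (a₀, b₀) = (-8164, 9542).
General solution: a = -8164 + 1647t, b = 9542 - 1925t for integer t.
a ≥ 0: smallest is -8164 mod 1647 = 71 (at t = 5), with b = -83.

71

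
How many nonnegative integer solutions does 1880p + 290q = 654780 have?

gcd(1880, 290) = 10.
By Bézout, 1880·(-2) + 290·(13) = 10.
One solution: (8, 2206).
General: p = 8 + 29t, q = 2206 - 188t.
p ≥ 0 ⇒ t ≥ 0; q ≥ 0 ⇒ t ≤ 11. So t ∈ [0, 11]: 12 solutions.

12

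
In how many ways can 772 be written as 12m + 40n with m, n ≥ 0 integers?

gcd(40, 12) = 4.
By Bézout, 12×(-3) + 40×(1) = 4.
One solution: (1, 19).
General: m = 1 + 10t, n = 19 - 3t.
m ≥ 0 ⇒ t ≥ 0; n ≥ 0 ⇒ t ≤ 6. So t ∈ [0, 6]: 7 solutions.

7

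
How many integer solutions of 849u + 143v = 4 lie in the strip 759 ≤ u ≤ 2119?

10

gcd(849, 143) = 1.
By Bézout, 849·(-16) + 143·(95) = 1.
Particular solution: (79, -469).
General solution: u = 79 + 143t, v = -469 - 849t for integer t.
759 ≤ 79 + 143t ≤ 2119 gives t ∈ [5, 14], which is 10 values.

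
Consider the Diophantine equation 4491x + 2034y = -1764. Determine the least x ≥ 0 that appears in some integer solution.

gcd(4491, 2034) = 9  (4491 = 2*2034 + 423, 2034 = 4*423 + 342, 423 = 1*342 + 81, 342 = 4*81 + 18, 81 = 4*18 + 9, 18 = 2*9).
9 divides -1764, so solutions exist.
Back-substituting, 4491*(101) + 2034*(-223) = 9.
Scale by -1764/9 = -196: (x₀, y₀) = (-19796, 43708).
General solution: x = -19796 + 226t, y = 43708 - 499t for integer t.
x ≥ 0: smallest is -19796 mod 226 = 92 (at t = 88), with y = -204.

92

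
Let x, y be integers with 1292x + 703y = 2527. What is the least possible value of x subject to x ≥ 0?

21

gcd(1292, 703) = 19.
19 divides 2527, so solutions exist.
By Bézout, 1292·(6) + 703·(-11) = 19.
Scale by 2527/19 = 133: (x₀, y₀) = (798, -1463).
General solution: x = 798 + 37t, y = -1463 - 68t for integer t.
x ≥ 0: smallest is 798 mod 37 = 21 (at t = -21), with y = -35.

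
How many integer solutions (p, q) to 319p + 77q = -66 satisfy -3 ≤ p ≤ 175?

25

gcd(319, 77):
  319 = 4·77 + 11
  77 = 7·11
so gcd(319, 77) = 11.
Back-substitute for Bézout coefficients:
  11 = 319 - 4·77
  ... = 319·(1) + 77·(-4)
Scale by -6: particular solution (-6, 24); reduce p mod 7: (1, -5).
General solution: p = 1 + 7t, q = -5 - 29t for integer t.
-3 ≤ 1 + 7t ≤ 175 gives t ∈ [0, 24], which is 25 values.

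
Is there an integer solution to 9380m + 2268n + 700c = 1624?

gcd(9380, 2268) = 28  (9380 = 4×2268 + 308, 2268 = 7×308 + 112, 308 = 2×112 + 84, 112 = 1×84 + 28, 84 = 3×28).
gcd(28, 700) = 28.
28 divides 1624, so integer solutions exist.

yes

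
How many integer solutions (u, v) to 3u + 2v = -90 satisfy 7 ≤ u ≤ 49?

21

gcd(3, 2) = 1.
By Bézout, 3×(1) + 2×(-1) = 1.
Particular solution: (0, -45).
General solution: u = 0 + 2t, v = -45 - 3t for integer t.
7 ≤ 0 + 2t ≤ 49 gives t ∈ [4, 24], which is 21 values.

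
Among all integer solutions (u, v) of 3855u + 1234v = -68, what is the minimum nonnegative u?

548

gcd(3855, 1234):
  3855 = 3×1234 + 153
  1234 = 8×153 + 10
  153 = 15×10 + 3
  10 = 3×3 + 1
  3 = 3×1
so gcd(3855, 1234) = 1.
1 divides -68, so solutions exist.
Back-substitute for Bézout coefficients:
  1 = 10 - 3×3
  ... = 3855×(-371) + 1234×(1159)
Scale by -68/1 = -68: (u₀, v₀) = (25228, -78812).
General solution: u = 25228 + 1234t, v = -78812 - 3855t for integer t.
u ≥ 0: smallest is 25228 mod 1234 = 548 (at t = -20), with v = -1712.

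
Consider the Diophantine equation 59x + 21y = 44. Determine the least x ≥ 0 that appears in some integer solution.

gcd(59, 21) = 1.
1 divides 44, so solutions exist.
By Bézout, 59·(5) + 21·(-14) = 1.
Scale by 44/1 = 44: (x₀, y₀) = (220, -616).
General solution: x = 220 + 21t, y = -616 - 59t for integer t.
x ≥ 0: smallest is 220 mod 21 = 10 (at t = -10), with y = -26.

10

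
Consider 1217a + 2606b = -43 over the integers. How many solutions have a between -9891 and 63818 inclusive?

gcd(2606, 1217):
  2606 = 2·1217 + 172
  1217 = 7·172 + 13
  172 = 13·13 + 3
  13 = 4·3 + 1
  3 = 3·1
so gcd(2606, 1217) = 1.
Back-substitute for Bézout coefficients:
  1 = 13 - 4·3
  ... = 1217·(803) + 2606·(-375)
Scale by -43: particular solution (-34529, 16125); reduce a mod 2606: (1955, -913).
General solution: a = 1955 + 2606t, b = -913 - 1217t for integer t.
-9891 ≤ 1955 + 2606t ≤ 63818 gives t ∈ [-4, 23], which is 28 values.

28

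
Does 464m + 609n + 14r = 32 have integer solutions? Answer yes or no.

gcd(609, 464):
  609 = 1×464 + 145
  464 = 3×145 + 29
  145 = 5×29
so gcd(609, 464) = 29.
gcd(29, 14) = 1.
1 divides 32, so integer solutions exist.

yes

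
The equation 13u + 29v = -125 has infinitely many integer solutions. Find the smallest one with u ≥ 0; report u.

gcd(29, 13):
  29 = 2*13 + 3
  13 = 4*3 + 1
  3 = 3*1
so gcd(29, 13) = 1.
1 divides -125, so solutions exist.
Back-substitute for Bézout coefficients:
  1 = 13 - 4*3
  ... = 13*(9) + 29*(-4)
Scale by -125/1 = -125: (u₀, v₀) = (-1125, 500).
General solution: u = -1125 + 29t, v = 500 - 13t for integer t.
u ≥ 0: smallest is -1125 mod 29 = 6 (at t = 39), with v = -7.

6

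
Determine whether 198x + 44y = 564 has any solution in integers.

gcd(198, 44) = 22  (198 = 4×44 + 22, 44 = 2×22).
22 does not divide 564 (remainder 14), so no integer solutions.

no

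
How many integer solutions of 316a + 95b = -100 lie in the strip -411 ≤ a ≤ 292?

7

gcd(316, 95):
  316 = 3·95 + 31
  95 = 3·31 + 2
  31 = 15·2 + 1
  2 = 2·1
so gcd(316, 95) = 1.
Back-substitute for Bézout coefficients:
  1 = 31 - 15·2
  ... = 316·(46) + 95·(-153)
Scale by -100: particular solution (-4600, 15300); reduce a mod 95: (55, -184).
General solution: a = 55 + 95t, b = -184 - 316t for integer t.
-411 ≤ 55 + 95t ≤ 292 gives t ∈ [-4, 2], which is 7 values.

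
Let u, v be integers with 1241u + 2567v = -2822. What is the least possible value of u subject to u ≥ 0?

gcd(2567, 1241):
  2567 = 2×1241 + 85
  1241 = 14×85 + 51
  85 = 1×51 + 34
  51 = 1×34 + 17
  34 = 2×17
so gcd(2567, 1241) = 17.
17 divides -2822, so solutions exist.
Back-substitute for Bézout coefficients:
  17 = 51 - 1×34
  ... = 1241×(60) + 2567×(-29)
Scale by -2822/17 = -166: (u₀, v₀) = (-9960, 4814).
General solution: u = -9960 + 151t, v = 4814 - 73t for integer t.
u ≥ 0: smallest is -9960 mod 151 = 6 (at t = 66), with v = -4.

6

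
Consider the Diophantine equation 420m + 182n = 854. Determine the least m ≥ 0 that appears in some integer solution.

12

gcd(420, 182):
  420 = 2*182 + 56
  182 = 3*56 + 14
  56 = 4*14
so gcd(420, 182) = 14.
14 divides 854, so solutions exist.
Back-substitute for Bézout coefficients:
  14 = 182 - 3*56
  ... = 420*(-3) + 182*(7)
Scale by 854/14 = 61: (m₀, n₀) = (-183, 427).
General solution: m = -183 + 13t, n = 427 - 30t for integer t.
m ≥ 0: smallest is -183 mod 13 = 12 (at t = 15), with n = -23.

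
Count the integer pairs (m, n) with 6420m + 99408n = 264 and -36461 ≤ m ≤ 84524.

gcd(99408, 6420):
  99408 = 15*6420 + 3108
  6420 = 2*3108 + 204
  3108 = 15*204 + 48
  204 = 4*48 + 12
  48 = 4*12
so gcd(99408, 6420) = 12.
Back-substitute for Bézout coefficients:
  12 = 204 - 4*48
  ... = 6420*(1951) + 99408*(-126)
Scale by 22: particular solution (42922, -2772); reduce m mod 8284: (1502, -97).
General solution: m = 1502 + 8284t, n = -97 - 535t for integer t.
-36461 ≤ 1502 + 8284t ≤ 84524 gives t ∈ [-4, 10], which is 15 values.

15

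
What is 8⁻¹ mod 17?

15

gcd(17, 8) = 1.
By Bézout, 8*(-2) + 17*(1) = 1.
So 8*-2 ≡ 1 (mod 17), and -2 mod 17 = 15.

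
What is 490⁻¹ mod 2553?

1735

gcd(2553, 490) = 1.
By Bézout, 490*(-818) + 2553*(157) = 1.
So 490*-818 ≡ 1 (mod 2553), and -818 mod 2553 = 1735.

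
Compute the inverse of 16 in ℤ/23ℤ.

gcd(23, 16) = 1.
By Bézout, 16×(-10) + 23×(7) = 1.
So 16×-10 ≡ 1 (mod 23), and -10 mod 23 = 13.

13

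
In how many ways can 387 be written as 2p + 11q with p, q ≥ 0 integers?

18

gcd(11, 2) = 1  (11 = 5·2 + 1, 2 = 2·1).
Back-substituting, 2·(-5) + 11·(1) = 1.
Scale by 387: one solution is (-1935, 387). Reduce p mod 11: (1, 35).
General: p = 1 + 11t, q = 35 - 2t.
p ≥ 0 ⇒ t ≥ 0; q ≥ 0 ⇒ t ≤ 17. So t ∈ [0, 17]: 18 solutions.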